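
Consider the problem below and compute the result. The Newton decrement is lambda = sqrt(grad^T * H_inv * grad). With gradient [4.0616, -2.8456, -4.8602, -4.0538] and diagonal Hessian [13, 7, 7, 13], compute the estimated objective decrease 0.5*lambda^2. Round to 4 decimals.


Step 1: H is diagonal, so H^(-1) * g = [0.3124, -0.4065, -0.6943, -0.3118].
Step 2: g^T H^(-1) g = sum_i g_i^2 / H_ii
  = (4.0616)^2/13 + (-2.8456)^2/7 + (-4.8602)^2/7 + (-4.0538)^2/13
  = 1.269 + 1.1568 + 3.3745 + 1.2641 = 7.0644
Step 3: Objective decrease = 0.5 * g^T H^(-1) g = 3.5322


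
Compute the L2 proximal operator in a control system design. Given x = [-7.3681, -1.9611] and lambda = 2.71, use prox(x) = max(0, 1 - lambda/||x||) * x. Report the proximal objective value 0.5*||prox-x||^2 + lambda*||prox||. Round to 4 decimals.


Step 1: Compute ||x||.
||x|| = 7.6246
Step 2: Compute scaling factor.
scale = max(0, 1 - 2.71/7.6246) = 0.6446
Step 3: prox(x) = [-4.7493, -1.2641]
||prox(x)|| = 4.9146
Step 4: Proximal objective.
0.5*||prox-x||^2 = 3.6721
lambda*||prox|| = 13.3186
Total = 16.9907


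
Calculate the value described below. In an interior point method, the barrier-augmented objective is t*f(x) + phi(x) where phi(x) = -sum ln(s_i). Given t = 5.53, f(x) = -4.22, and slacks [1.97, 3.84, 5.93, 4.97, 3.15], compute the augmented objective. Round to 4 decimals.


Step 1: Compute log-barrier.
ln values: [0.678, 1.3455, 1.78, 1.6034, 1.1474]
phi = -(0.678 + 1.3455 + 1.78 + 1.6034 + 1.1474) = -6.5544
Step 2: Compute augmented objective.
t*f(x) = 5.53*-4.22 = -23.3366
Total = -23.3366 - 6.5544 = -29.891


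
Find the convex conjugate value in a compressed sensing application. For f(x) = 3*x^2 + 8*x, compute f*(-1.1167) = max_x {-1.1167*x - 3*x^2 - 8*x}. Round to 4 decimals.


f*(y) = sup_x {y*x - a*x^2 - b*x} = sup_x {(y-b)*x - a*x^2}
FOC: (y - b) - 2a*x = 0 => x* = (y - b)/(2a)
x* = (-1.1167 - 8)/(2*3) = -1.5195
f*(-1.1167) = (y-b)^2/(4a) = (-1.1167 - 8)^2/(4*3)
= 83.1142/12 = 6.9262


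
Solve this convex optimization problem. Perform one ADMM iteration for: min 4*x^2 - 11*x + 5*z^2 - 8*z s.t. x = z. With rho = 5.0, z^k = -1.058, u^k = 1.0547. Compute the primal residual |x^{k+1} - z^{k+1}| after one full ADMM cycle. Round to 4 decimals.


ADMM iteration with rho = 5.0, z^k = -1.058, u^k = 1.0547
Step 1: x-update.
Minimize 4*x^2 - 11*x + (5.0/2)*(x + 1.058 + 1.0547)^2
FOC: (2*4 + 5.0)*x = 11 + 5.0*(-1.058 - 1.0547)
x^{k+1} = 0.0336
Step 2: z-update.
Minimize 5*z^2 - 8*z + (5.0/2)*(0.0336 - z + 1.0547)^2
FOC: (2*5 + 5.0)*z = 8 + 5.0*(0.0336 + 1.0547)
z^{k+1} = 0.8961
Step 3: u-update.
u^{k+1} = 1.0547 + 0.0336 - 0.8961 = 0.1922
Step 4: Primal residual = |0.0336 - 0.8961| = 0.8625


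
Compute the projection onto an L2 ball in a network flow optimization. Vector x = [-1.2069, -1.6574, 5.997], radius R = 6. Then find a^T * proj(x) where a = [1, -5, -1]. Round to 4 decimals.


Step 1: Compute ||x|| (intermediates to 6 decimals).
||x|| = sqrt((-1.2069)^2 + (-1.6574)^2 + 5.997^2) = 6.337791
Step 2: Project.
Since ||x|| > R, scale = R/||x|| = 6/6.337791 = 0.946702, proj(x) = scale * x
proj(x) = [-1.142575, -1.569064, 5.677372]
Step 3: Dot product.
a^T * proj(x) = 1*(-1.142575) - 5*(-1.569064) - 1*5.677372 = 1.0254


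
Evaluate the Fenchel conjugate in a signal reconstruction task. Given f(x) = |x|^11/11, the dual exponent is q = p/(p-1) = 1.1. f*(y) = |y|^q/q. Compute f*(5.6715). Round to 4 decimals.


The conjugate exponent q satisfies 1/p + 1/q = 1.
p = 11, so q = 11/(11 - 1) = 1.1
|y|^q = 5.6715^1.1 = 6.7463
f*(5.6715) = 6.7463 / 1.1 = 6.133


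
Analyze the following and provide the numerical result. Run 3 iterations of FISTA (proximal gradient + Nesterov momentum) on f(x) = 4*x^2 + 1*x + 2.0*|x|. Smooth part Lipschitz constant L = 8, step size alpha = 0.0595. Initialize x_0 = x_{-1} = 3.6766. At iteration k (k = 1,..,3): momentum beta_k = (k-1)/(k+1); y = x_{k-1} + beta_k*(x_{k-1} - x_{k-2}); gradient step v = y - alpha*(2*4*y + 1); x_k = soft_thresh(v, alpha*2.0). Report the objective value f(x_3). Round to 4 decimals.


FISTA on f(x) = 4*x^2 + 1*x + 2.0*|x|
L = 8, alpha = 0.0595
Iteration 1: beta = 0.0, y = 3.6766 + 0.0*(3.6766 - 3.6766) = 3.6766
  grad(y) = 30.4128, v = y - alpha*grad = 1.867
  prox(v) = soft_thresh(1.867, 0.119) = 1.748
Iteration 2: beta = 0.3333, y = 1.748 + 0.3333*(1.748 - 3.6766) = 1.1052
  grad(y) = 9.8415, v = y - alpha*grad = 0.5196
  prox(v) = soft_thresh(0.5196, 0.119) = 0.4006
Iteration 3: beta = 0.5, y = 0.4006 + 0.5*(0.4006 - 1.748) = -0.2731
  grad(y) = -1.1848, v = y - alpha*grad = -0.2026
  prox(v) = soft_thresh(-0.2026, 0.119) = -0.0836
f(x_3) = 4*(-0.0836)^2 + 1*(-0.0836) + 2.0*|-0.0836| = 0.1116


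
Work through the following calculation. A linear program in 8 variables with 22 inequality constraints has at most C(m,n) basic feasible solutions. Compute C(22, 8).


Each vertex corresponds to some choice of n active constraints out of m, so the number of vertices is at most C(m, n) = m! / (n!(m-n)!).
m = 22, n = 8
Numerator: 22 * 21 * 20 * 19 * 18 * 17 * 16 * 15
Denominator: 8! = 40320
C(22, 8) = 319770


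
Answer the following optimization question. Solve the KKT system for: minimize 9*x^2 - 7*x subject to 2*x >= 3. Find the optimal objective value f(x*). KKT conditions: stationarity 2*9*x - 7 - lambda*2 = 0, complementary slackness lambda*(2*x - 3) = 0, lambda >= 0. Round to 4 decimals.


Step 1: Try lambda = 0 (constraint inactive).
x_unc = 7/(2*9) = 0.3889
Check: 2*0.3889 = 0.7778 < 3 -- violated!
Step 2: Constraint must be active: 2*x = 3
x* = 3/2 = 1.5
lambda = (2*9*1.5 - 7)/2 = 10.0
Step 3: Compute optimal value.
f(x*) = 9*1.5^2 - 7*1.5 = 9.75


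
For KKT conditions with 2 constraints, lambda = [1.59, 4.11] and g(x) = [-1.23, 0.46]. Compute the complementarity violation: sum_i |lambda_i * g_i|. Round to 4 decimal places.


KKT complementary slackness check:
lambda_1 * g_1 = 1.59 * -1.23 = -1.9557
lambda_2 * g_2 = 4.11 * 0.46 = 1.8906
Total violation = 1.9557 + 1.8906 = 3.8463


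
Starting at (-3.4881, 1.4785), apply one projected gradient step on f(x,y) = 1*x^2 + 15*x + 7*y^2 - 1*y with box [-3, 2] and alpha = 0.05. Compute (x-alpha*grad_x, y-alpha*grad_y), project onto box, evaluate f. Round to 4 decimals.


Step 1: Compute gradient at (-3.4881, 1.4785).
grad_x = 2*1*-3.4881 + 15 = 8.0238
grad_y = 2*7*1.4785 - 1 = 19.699
Step 2: Gradient step.
x_raw = -3.4881 - 0.05*8.0238 = -3.8893
y_raw = 1.4785 - 0.05*19.699 = 0.4936
Step 3: Project onto [-3, 2].
x_proj = clip(-3.8893) = -3.0
y_proj = clip(0.4936) = 0.4936
Step 4: Evaluate f.
f(-3.0, 0.4936) = -34.7884


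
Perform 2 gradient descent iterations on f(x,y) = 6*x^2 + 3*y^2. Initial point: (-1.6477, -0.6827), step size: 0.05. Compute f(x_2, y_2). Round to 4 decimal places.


Gradient descent on f(x,y) = 6*x^2 + 3*y^2.
Starting point: (-1.6477, -0.6827), alpha = 0.05
Step 1: grad_x = 2*6*-1.6477 = -19.7724, grad_y = 2*3*-0.6827 = -4.0962
  x_1 = -1.6477 - 0.05*-19.7724 = -0.6591
  y_1 = -0.6827 - 0.05*-4.0962 = -0.4779
Step 2: grad_x = 2*6*-0.6591 = -7.909, grad_y = 2*3*-0.4779 = -2.8673
  x_2 = -0.6591 - 0.05*-7.909 = -0.2636
  y_2 = -0.4779 - 0.05*-2.8673 = -0.3345
f(-0.2636, -0.3345) = 6*(-0.2636)^2 + 3*(-0.3345)^2 = 0.7527


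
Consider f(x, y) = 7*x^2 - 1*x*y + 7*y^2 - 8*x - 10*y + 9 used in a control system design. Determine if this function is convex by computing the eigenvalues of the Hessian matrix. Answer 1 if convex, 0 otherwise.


The Hessian of f(x,y) = 7*x^2 - 1*x*y + 7*y^2 - 8*x - 10*y + 9 is:
H = [[14, -1], [-1, 14]]
Trace = 14 + 14 = 28
Determinant = 14*14 - (-1)^2 = 195
Discriminant = (28)^2 - 4*195 = 4.0
Eigenvalues: lambda_1 = 13.0, lambda_2 = 15.0
The function is convex.

1


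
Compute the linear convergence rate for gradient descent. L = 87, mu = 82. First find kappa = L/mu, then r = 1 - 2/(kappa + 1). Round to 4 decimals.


Step 1: Compute the condition number.
kappa = L/mu = 87/82 = 1.061
Step 2: Compute the convergence rate.
r = 1 - 2/(kappa + 1) = 1 - 2*mu/(L + mu) = (L - mu)/(L + mu) = 5/169 = 0.0296


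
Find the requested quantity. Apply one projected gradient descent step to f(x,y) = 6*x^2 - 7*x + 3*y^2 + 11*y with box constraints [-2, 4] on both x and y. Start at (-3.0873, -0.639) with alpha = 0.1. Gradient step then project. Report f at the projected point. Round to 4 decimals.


Step 1: Compute gradient at (-3.0873, -0.639).
grad_x = 2*6*-3.0873 - 7 = -44.0476
grad_y = 2*3*-0.639 + 11 = 7.166
Step 2: Gradient step.
x_raw = -3.0873 - 0.1*-44.0476 = 1.3175
y_raw = -0.639 - 0.1*7.166 = -1.3556
Step 3: Project onto [-2, 4].
x_proj = clip(1.3175) = 1.3175
y_proj = clip(-1.3556) = -1.3556
Step 4: Evaluate f.
f(1.3175, -1.3556) = -8.2067


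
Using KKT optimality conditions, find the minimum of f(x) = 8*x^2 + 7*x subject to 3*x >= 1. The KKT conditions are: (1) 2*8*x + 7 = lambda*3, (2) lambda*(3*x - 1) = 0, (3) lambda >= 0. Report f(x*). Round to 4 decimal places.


Step 1: Try lambda = 0 (constraint inactive).
x_unc = -7/(2*8) = -0.4375
Check: 3*-0.4375 = -1.3125 < 1 -- violated!
Step 2: Constraint must be active: 3*x = 1
x* = 1/3 = 0.3333 (rounded; the exact value 1/3 is used below)
lambda = (2*8*(1/3) + 7)/3 = 4.1111
Step 3: Compute optimal value.
f(x*) = 8*(1/3)^2 + 7*(1/3) = 3.2222


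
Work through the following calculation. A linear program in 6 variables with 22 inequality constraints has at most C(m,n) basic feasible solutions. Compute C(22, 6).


Each vertex corresponds to some choice of n active constraints out of m, so the number of vertices is at most C(m, n) = m! / (n!(m-n)!).
m = 22, n = 6
Numerator: 22 * 21 * 20 * 19 * 18 * 17
Denominator: 6! = 720
C(22, 6) = 74613


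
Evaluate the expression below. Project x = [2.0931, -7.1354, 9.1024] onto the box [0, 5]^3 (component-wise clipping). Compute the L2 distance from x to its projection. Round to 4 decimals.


Project each component onto [0, 5].
clip(2.0931) = 2.0931, clip(-7.1354) = 0.0, clip(9.1024) = 5.0
Projection = [2.0931, 0.0, 5.0]
Squared diffs: [0.0, 50.9139, 16.8297]
Distance = sqrt(67.7436) = 8.2307


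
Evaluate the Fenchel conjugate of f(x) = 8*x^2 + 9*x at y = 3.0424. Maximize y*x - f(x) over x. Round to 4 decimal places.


f*(y) = sup_x {y*x - a*x^2 - b*x} = sup_x {(y-b)*x - a*x^2}
FOC: (y - b) - 2a*x = 0 => x* = (y - b)/(2a)
x* = (3.0424 - 9)/(2*8) = -0.3724
f*(3.0424) = (y-b)^2/(4a) = (3.0424 - 9)^2/(4*8)
= 35.493/32 = 1.1092


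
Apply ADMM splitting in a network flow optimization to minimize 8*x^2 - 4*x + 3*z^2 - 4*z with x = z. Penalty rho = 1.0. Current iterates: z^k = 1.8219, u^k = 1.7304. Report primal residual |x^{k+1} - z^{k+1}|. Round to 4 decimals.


ADMM iteration with rho = 1.0, z^k = 1.8219, u^k = 1.7304
Step 1: x-update.
Minimize 8*x^2 - 4*x + (1.0/2)*(x - 1.8219 + 1.7304)^2
FOC: (2*8 + 1.0)*x = 4 + 1.0*(1.8219 - 1.7304)
x^{k+1} = 0.2407
Step 2: z-update.
Minimize 3*z^2 - 4*z + (1.0/2)*(0.2407 - z + 1.7304)^2
FOC: (2*3 + 1.0)*z = 4 + 1.0*(0.2407 + 1.7304)
z^{k+1} = 0.853
Step 3: u-update.
u^{k+1} = 1.7304 + 0.2407 - 0.853 = 1.1181
Step 4: Primal residual = |0.2407 - 0.853| = 0.6123


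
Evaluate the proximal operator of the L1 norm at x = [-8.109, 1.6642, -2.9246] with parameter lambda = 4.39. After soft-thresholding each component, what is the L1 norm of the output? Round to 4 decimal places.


Soft-thresholding with lambda = 4.39:
prox(-8.109) = sign(-8.109)*max(|-8.109| - 4.39, 0) = -3.719
prox(1.6642) = sign(1.6642)*max(|1.6642| - 4.39, 0) = 0.0
prox(-2.9246) = sign(-2.9246)*max(|-2.9246| - 4.39, 0) = 0.0
prox(x) = [-3.719, 0.0, 0.0]
||prox(x)||_1 = 3.719 + 0.0 + 0.0 = 3.719


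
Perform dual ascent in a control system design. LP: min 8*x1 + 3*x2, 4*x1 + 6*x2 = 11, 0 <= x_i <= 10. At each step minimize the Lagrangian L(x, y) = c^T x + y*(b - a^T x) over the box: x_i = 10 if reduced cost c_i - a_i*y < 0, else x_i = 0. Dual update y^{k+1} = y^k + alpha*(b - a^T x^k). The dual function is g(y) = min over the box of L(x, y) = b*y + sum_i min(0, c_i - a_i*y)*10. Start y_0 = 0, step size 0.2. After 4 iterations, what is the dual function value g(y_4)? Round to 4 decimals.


Dual ascent for LP: min 8*x1 + 3*x2, 4*x1 + 6*x2 = 11, 0 <= x_i <= 10
Step 1: y^k = 0.0, reduced costs: (8.0, 3.0)
  x^k = (0.0, 0.0), subgradient = b - a^T x = 11.0
  y^{k+1} = 0.0 + 0.2*11.0 = 2.2
Step 2: y^k = 2.2, reduced costs: (-0.8, -10.2)
  x^k = (10.0, 10.0), subgradient = b - a^T x = -89.0
  y^{k+1} = 2.2 + 0.2*-89.0 = -15.6
Step 3: y^k = -15.6, reduced costs: (70.4, 96.6)
  x^k = (0.0, 0.0), subgradient = b - a^T x = 11.0
  y^{k+1} = -15.6 + 0.2*11.0 = -13.4
Step 4: y^k = -13.4, reduced costs: (61.6, 83.4)
  x^k = (0.0, 0.0), subgradient = b - a^T x = 11.0
  y^{k+1} = -13.4 + 0.2*11.0 = -11.2
Dual objective at y_4 = -11.2: reduced costs (52.8, 70.2), box minimizer x = (0.0, 0.0)
g(y_4) = b*y + (c1 - a1*y)*x1 + (c2 - a2*y)*x2 = 11*(-11.2) + 52.8*0.0 + 70.2*0.0 = -123.2 + 0.0 + 0.0 = -123.2


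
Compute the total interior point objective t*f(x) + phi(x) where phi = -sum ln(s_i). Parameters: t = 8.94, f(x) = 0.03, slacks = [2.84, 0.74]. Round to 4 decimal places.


Step 1: Compute log-barrier.
ln values: [1.0438, -0.3011]
phi = -(1.0438 - 0.3011) = -0.7427
Step 2: Compute augmented objective.
t*f(x) = 8.94*0.03 = 0.2682
Total = 0.2682 - 0.7427 = -0.4745


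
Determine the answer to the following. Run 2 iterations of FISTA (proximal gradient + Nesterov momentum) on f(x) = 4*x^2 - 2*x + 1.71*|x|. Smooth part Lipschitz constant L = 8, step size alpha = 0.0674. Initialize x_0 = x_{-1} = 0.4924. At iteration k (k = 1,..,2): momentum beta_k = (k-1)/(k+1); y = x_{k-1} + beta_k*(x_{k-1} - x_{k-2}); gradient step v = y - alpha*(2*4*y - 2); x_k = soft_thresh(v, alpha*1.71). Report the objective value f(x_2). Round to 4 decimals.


FISTA on f(x) = 4*x^2 - 2*x + 1.71*|x|
L = 8, alpha = 0.0674
Iteration 1: beta = 0.0, y = 0.4924 + 0.0*(0.4924 - 0.4924) = 0.4924
  grad(y) = 1.9392, v = y - alpha*grad = 0.3617
  prox(v) = soft_thresh(0.3617, 0.1153) = 0.2464
Iteration 2: beta = 0.3333, y = 0.2464 + 0.3333*(0.2464 - 0.4924) = 0.1645
  grad(y) = -0.6843, v = y - alpha*grad = 0.2106
  prox(v) = soft_thresh(0.2106, 0.1153) = 0.0953
f(x_2) = 4*0.0953^2 - 2*0.0953 + 1.71*|0.0953| = 0.0087


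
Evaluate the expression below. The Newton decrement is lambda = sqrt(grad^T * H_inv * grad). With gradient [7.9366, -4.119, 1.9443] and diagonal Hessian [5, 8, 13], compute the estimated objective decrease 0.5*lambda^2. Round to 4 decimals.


Step 1: H is diagonal, so H^(-1) * g = [1.5873, -0.5149, 0.1496].
Step 2: g^T H^(-1) g = sum_i g_i^2 / H_ii
  = (7.9366)^2/5 + (-4.119)^2/8 + (1.9443)^2/13
  = 12.5979 + 2.1208 + 0.2908 = 15.0095
Step 3: Objective decrease = 0.5 * g^T H^(-1) g = 7.5047


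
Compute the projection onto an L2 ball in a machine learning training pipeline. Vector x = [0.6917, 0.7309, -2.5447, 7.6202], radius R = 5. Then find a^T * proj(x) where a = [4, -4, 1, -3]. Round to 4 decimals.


Step 1: Compute ||x|| (intermediates to 6 decimals).
||x|| = sqrt(0.6917^2 + 0.7309^2 + (-2.5447)^2 + 7.6202^2) = 8.096642
Step 2: Project.
Since ||x|| > R, scale = R/||x|| = 5/8.096642 = 0.61754, proj(x) = scale * x
proj(x) = [0.427152, 0.45136, -1.571454, 4.705778]
Step 3: Dot product.
a^T * proj(x) = 4*0.427152 - 4*0.45136 + 1*(-1.571454) - 3*4.705778 = -15.7856


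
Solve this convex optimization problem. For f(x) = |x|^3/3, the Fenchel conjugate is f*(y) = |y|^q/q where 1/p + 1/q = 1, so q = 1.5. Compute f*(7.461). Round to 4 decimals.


The conjugate exponent q satisfies 1/p + 1/q = 1.
p = 3, so q = 3/(3 - 1) = 1.5
|y|^q = 7.461^1.5 = 20.3796
f*(7.461) = 20.3796 / 1.5 = 13.5864


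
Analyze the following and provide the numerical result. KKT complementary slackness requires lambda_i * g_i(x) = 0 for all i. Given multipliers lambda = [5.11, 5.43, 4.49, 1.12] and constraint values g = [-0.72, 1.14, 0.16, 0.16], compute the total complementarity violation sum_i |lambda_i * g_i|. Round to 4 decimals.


KKT complementary slackness check:
lambda_1 * g_1 = 5.11 * -0.72 = -3.6792
lambda_2 * g_2 = 5.43 * 1.14 = 6.1902
lambda_3 * g_3 = 4.49 * 0.16 = 0.7184
lambda_4 * g_4 = 1.12 * 0.16 = 0.1792
Total violation = 3.6792 + 6.1902 + 0.7184 + 0.1792 = 10.767


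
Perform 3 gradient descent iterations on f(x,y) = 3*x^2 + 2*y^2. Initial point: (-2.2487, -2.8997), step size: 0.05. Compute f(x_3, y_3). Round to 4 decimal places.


Gradient descent on f(x,y) = 3*x^2 + 2*y^2.
Starting point: (-2.2487, -2.8997), alpha = 0.05
Step 1: grad_x = 2*3*-2.2487 = -13.4922, grad_y = 2*2*-2.8997 = -11.5988
  x_1 = -2.2487 - 0.05*-13.4922 = -1.5741
  y_1 = -2.8997 - 0.05*-11.5988 = -2.3198
Step 2: grad_x = 2*3*-1.5741 = -9.4445, grad_y = 2*2*-2.3198 = -9.279
  x_2 = -1.5741 - 0.05*-9.4445 = -1.1019
  y_2 = -2.3198 - 0.05*-9.279 = -1.8558
Step 3: grad_x = 2*3*-1.1019 = -6.6112, grad_y = 2*2*-1.8558 = -7.4232
  x_3 = -1.1019 - 0.05*-6.6112 = -0.7713
  y_3 = -1.8558 - 0.05*-7.4232 = -1.4846
f(-0.7713, -1.4846) = 3*(-0.7713)^2 + 2*(-1.4846)^2 = 6.1931


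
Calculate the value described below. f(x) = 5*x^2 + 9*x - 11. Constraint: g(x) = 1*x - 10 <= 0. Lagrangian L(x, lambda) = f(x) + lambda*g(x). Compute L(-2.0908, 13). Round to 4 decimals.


Step 1: Evaluate f(x).
f(-2.0908) = 5*(-2.0908)^2 + 9*(-2.0908) - 11 = -7.96
Step 2: Evaluate g(x).
g(-2.0908) = 1*-2.0908 - 10 = -12.0908
Step 3: Compute Lagrangian.
L = -7.96 + 13*-12.0908 = -165.1404


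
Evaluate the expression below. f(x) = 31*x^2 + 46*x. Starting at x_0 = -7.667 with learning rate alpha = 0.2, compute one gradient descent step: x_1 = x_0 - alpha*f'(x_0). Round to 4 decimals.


We compute the gradient at x_0 and apply the update.
f'(x) = 62*x + 46
f'(-7.667) = 62*-7.667 + 46 = -429.354
x_1 = -7.667 - 0.2*-429.354 = 78.2038


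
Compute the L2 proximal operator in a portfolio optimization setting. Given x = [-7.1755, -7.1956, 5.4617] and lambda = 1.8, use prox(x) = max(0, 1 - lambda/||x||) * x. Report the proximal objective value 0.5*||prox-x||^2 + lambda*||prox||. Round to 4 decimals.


Step 1: Compute ||x||.
||x|| = 11.5367
Step 2: Compute scaling factor.
scale = max(0, 1 - 1.8/11.5367) = 0.844
Step 3: prox(x) = [-6.0559, -6.0729, 4.6095]
||prox(x)|| = 9.7367
Step 4: Proximal objective.
0.5*||prox-x||^2 = 1.62
lambda*||prox|| = 17.5261
Total = 19.146


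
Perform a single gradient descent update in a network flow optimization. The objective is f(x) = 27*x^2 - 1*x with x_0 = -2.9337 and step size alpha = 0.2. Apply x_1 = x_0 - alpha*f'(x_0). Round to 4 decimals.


We compute the gradient at x_0 and apply the update.
f'(x) = 54*x - 1
f'(-2.9337) = 54*-2.9337 - 1 = -159.4198
x_1 = -2.9337 - 0.2*-159.4198 = 28.9503


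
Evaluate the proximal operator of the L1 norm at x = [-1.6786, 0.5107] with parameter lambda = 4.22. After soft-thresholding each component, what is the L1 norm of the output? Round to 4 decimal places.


Soft-thresholding with lambda = 4.22:
prox(-1.6786) = sign(-1.6786)*max(|-1.6786| - 4.22, 0) = 0.0
prox(0.5107) = sign(0.5107)*max(|0.5107| - 4.22, 0) = 0.0
prox(x) = [0.0, 0.0]
||prox(x)||_1 = 0.0 + 0.0 = 0.0


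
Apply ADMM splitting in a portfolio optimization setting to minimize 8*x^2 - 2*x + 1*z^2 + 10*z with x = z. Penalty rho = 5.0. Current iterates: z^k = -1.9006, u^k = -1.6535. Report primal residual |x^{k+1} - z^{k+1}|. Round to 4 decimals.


ADMM iteration with rho = 5.0, z^k = -1.9006, u^k = -1.6535
Step 1: x-update.
Minimize 8*x^2 - 2*x + (5.0/2)*(x + 1.9006 - 1.6535)^2
FOC: (2*8 + 5.0)*x = 2 + 5.0*(-1.9006 + 1.6535)
x^{k+1} = 0.0364
Step 2: z-update.
Minimize 1*z^2 + 10*z + (5.0/2)*(0.0364 - z - 1.6535)^2
FOC: (2*1 + 5.0)*z = -10 + 5.0*(0.0364 - 1.6535)
z^{k+1} = -2.5836
Step 3: u-update.
u^{k+1} = -1.6535 + 0.0364 + 2.5836 = 0.9665
Step 4: Primal residual = |0.0364 + 2.5836| = 2.62


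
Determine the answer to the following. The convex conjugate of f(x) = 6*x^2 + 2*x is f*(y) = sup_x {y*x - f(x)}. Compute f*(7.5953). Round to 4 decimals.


f*(y) = sup_x {y*x - a*x^2 - b*x} = sup_x {(y-b)*x - a*x^2}
FOC: (y - b) - 2a*x = 0 => x* = (y - b)/(2a)
x* = (7.5953 - 2)/(2*6) = 0.4663
f*(7.5953) = (y-b)^2/(4a) = (7.5953 - 2)^2/(4*6)
= 31.3074/24 = 1.3045


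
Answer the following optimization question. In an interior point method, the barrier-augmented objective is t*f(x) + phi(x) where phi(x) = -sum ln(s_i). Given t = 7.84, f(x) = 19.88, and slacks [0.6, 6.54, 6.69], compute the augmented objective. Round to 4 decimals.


Step 1: Compute log-barrier.
ln values: [-0.5108, 1.8779, 1.9006]
phi = -(-0.5108 + 1.8779 + 1.9006) = -3.2677
Step 2: Compute augmented objective.
t*f(x) = 7.84*19.88 = 155.8592
Total = 155.8592 - 3.2677 = 152.5915


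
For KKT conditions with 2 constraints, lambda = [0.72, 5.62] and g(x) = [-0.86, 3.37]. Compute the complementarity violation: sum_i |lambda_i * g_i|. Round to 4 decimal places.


KKT complementary slackness check:
lambda_1 * g_1 = 0.72 * -0.86 = -0.6192
lambda_2 * g_2 = 5.62 * 3.37 = 18.9394
Total violation = 0.6192 + 18.9394 = 19.5586


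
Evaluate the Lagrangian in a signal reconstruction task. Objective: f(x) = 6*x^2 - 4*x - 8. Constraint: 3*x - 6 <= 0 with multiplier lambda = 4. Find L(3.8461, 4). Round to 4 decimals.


Step 1: Evaluate f(x).
f(3.8461) = 6*3.8461^2 - 4*3.8461 - 8 = 65.3705
Step 2: Evaluate g(x).
g(3.8461) = 3*3.8461 - 6 = 5.5383
Step 3: Compute Lagrangian.
L = 65.3705 + 4*5.5383 = 87.5237


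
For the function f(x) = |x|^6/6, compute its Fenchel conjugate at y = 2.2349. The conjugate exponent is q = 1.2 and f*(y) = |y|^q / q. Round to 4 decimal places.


The conjugate exponent q satisfies 1/p + 1/q = 1.
p = 6, so q = 6/(6 - 1) = 1.2
|y|^q = 2.2349^1.2 = 2.6249
f*(2.2349) = 2.6249 / 1.2 = 2.1874


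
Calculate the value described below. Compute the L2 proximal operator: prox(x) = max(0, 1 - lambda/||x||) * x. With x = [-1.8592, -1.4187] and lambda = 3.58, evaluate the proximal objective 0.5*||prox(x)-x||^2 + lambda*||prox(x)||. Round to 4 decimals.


Step 1: Compute ||x||.
||x|| = 2.3387
Step 2: Compute scaling factor.
scale = max(0, 1 - 3.58/2.3387) = 0.0
Step 3: prox(x) = [-0.0, -0.0]
||prox(x)|| = 0.0
Step 4: Proximal objective.
0.5*||prox-x||^2 = 2.7347
lambda*||prox|| = 0.0
Total = 2.7347


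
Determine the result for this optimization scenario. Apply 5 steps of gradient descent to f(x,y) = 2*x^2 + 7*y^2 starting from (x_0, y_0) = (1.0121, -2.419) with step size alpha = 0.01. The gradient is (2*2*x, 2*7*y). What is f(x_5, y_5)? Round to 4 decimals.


Gradient descent on f(x,y) = 2*x^2 + 7*y^2.
Starting point: (1.0121, -2.419), alpha = 0.01
Step 1: grad_x = 2*2*1.0121 = 4.0484, grad_y = 2*7*-2.419 = -33.866
  x_1 = 1.0121 - 0.01*4.0484 = 0.9716
  y_1 = -2.419 - 0.01*-33.866 = -2.0803
Step 2: grad_x = 2*2*0.9716 = 3.8865, grad_y = 2*7*-2.0803 = -29.1248
  x_2 = 0.9716 - 0.01*3.8865 = 0.9328
  y_2 = -2.0803 - 0.01*-29.1248 = -1.7891
Step 3: grad_x = 2*2*0.9328 = 3.731, grad_y = 2*7*-1.7891 = -25.0473
  x_3 = 0.9328 - 0.01*3.731 = 0.8954
  y_3 = -1.7891 - 0.01*-25.0473 = -1.5386
Step 4: grad_x = 2*2*0.8954 = 3.5818, grad_y = 2*7*-1.5386 = -21.5407
  x_4 = 0.8954 - 0.01*3.5818 = 0.8596
  y_4 = -1.5386 - 0.01*-21.5407 = -1.3232
Step 5: grad_x = 2*2*0.8596 = 3.4385, grad_y = 2*7*-1.3232 = -18.525
  x_5 = 0.8596 - 0.01*3.4385 = 0.8252
  y_5 = -1.3232 - 0.01*-18.525 = -1.138
f(0.8252, -1.138) = 2*0.8252^2 + 7*(-1.138)^2 = 10.4268


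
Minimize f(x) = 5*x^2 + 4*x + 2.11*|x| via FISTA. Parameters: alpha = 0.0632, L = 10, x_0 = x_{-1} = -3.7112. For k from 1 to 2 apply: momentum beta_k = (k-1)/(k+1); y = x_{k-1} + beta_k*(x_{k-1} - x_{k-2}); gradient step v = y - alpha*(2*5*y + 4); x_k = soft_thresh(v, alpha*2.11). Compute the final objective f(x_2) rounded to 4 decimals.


FISTA on f(x) = 5*x^2 + 4*x + 2.11*|x|
L = 10, alpha = 0.0632
Iteration 1: beta = 0.0, y = -3.7112 + 0.0*(-3.7112 + 3.7112) = -3.7112
  grad(y) = -33.112, v = y - alpha*grad = -1.6185
  prox(v) = soft_thresh(-1.6185, 0.1334) = -1.4852
Iteration 2: beta = 0.3333, y = -1.4852 + 0.3333*(-1.4852 + 3.7112) = -0.7432
  grad(y) = -3.4316, v = y - alpha*grad = -0.5263
  prox(v) = soft_thresh(-0.5263, 0.1334) = -0.3929
f(x_2) = 5*(-0.3929)^2 + 4*(-0.3929) + 2.11*|-0.3929| = 0.0293


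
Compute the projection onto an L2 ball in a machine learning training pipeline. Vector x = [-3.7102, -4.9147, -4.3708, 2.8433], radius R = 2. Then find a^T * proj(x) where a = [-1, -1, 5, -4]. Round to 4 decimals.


Step 1: Compute ||x|| (intermediates to 6 decimals).
||x|| = sqrt((-3.7102)^2 + (-4.9147)^2 + (-4.3708)^2 + 2.8433^2) = 8.06896
Step 2: Project.
Since ||x|| > R, scale = R/||x|| = 2/8.06896 = 0.247863, proj(x) = scale * x
proj(x) = [-0.919621, -1.218172, -1.08336, 0.704749]
Step 3: Dot product.
a^T * proj(x) = -1*(-0.919621) - 1*(-1.218172) + 5*(-1.08336) - 4*0.704749 = -6.098


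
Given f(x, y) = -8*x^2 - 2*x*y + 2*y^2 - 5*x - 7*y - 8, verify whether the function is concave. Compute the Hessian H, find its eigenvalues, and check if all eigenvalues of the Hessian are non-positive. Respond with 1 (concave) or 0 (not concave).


The Hessian of f(x,y) = -8*x^2 - 2*x*y + 2*y^2 - 5*x - 7*y - 8 is:
H = [[-16, -2], [-2, 4]]
Trace = -16 + 4 = -12
Determinant = -16*4 - (-2)^2 = -68
Discriminant = (-12)^2 - 4*-68 = 416.0
Eigenvalues: lambda_1 = -16.198, lambda_2 = 4.198
The function is not concave.

0


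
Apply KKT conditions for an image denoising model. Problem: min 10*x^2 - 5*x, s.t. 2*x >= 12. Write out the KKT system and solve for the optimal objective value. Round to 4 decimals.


Step 1: Try lambda = 0 (constraint inactive).
x_unc = 5/(2*10) = 0.25
Check: 2*0.25 = 0.5 < 12 -- violated!
Step 2: Constraint must be active: 2*x = 12
x* = 12/2 = 6.0
lambda = (2*10*6.0 - 5)/2 = 57.5
Step 3: Compute optimal value.
f(x*) = 10*6.0^2 - 5*6.0 = 330.0


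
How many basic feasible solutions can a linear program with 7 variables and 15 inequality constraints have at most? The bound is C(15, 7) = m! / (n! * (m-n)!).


Each vertex corresponds to some choice of n active constraints out of m, so the number of vertices is at most C(m, n) = m! / (n!(m-n)!).
m = 15, n = 7
Numerator: 15 * 14 * 13 * 12 * 11 * 10 * 9
Denominator: 7! = 5040
C(15, 7) = 6435


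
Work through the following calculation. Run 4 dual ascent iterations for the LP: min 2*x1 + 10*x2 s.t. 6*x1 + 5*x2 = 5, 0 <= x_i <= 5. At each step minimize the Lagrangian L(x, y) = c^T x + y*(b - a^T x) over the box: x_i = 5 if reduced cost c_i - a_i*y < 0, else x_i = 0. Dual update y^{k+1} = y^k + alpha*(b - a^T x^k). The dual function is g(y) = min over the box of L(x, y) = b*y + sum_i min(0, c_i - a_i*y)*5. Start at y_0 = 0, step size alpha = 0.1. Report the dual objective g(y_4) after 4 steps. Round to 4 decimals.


Dual ascent for LP: min 2*x1 + 10*x2, 6*x1 + 5*x2 = 5, 0 <= x_i <= 5
Step 1: y^k = 0.0, reduced costs: (2.0, 10.0)
  x^k = (0.0, 0.0), subgradient = b - a^T x = 5.0
  y^{k+1} = 0.0 + 0.1*5.0 = 0.5
Step 2: y^k = 0.5, reduced costs: (-1.0, 7.5)
  x^k = (5.0, 0.0), subgradient = b - a^T x = -25.0
  y^{k+1} = 0.5 + 0.1*-25.0 = -2.0
Step 3: y^k = -2.0, reduced costs: (14.0, 20.0)
  x^k = (0.0, 0.0), subgradient = b - a^T x = 5.0
  y^{k+1} = -2.0 + 0.1*5.0 = -1.5
Step 4: y^k = -1.5, reduced costs: (11.0, 17.5)
  x^k = (0.0, 0.0), subgradient = b - a^T x = 5.0
  y^{k+1} = -1.5 + 0.1*5.0 = -1.0
Dual objective at y_4 = -1.0: reduced costs (8.0, 15.0), box minimizer x = (0.0, 0.0)
g(y_4) = b*y + (c1 - a1*y)*x1 + (c2 - a2*y)*x2 = 5*(-1.0) + 8.0*0.0 + 15.0*0.0 = -5.0 + 0.0 + 0.0 = -5.0


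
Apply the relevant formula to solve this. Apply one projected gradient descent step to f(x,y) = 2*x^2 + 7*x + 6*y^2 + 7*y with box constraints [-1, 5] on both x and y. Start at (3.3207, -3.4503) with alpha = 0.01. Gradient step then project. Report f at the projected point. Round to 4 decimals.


Step 1: Compute gradient at (3.3207, -3.4503).
grad_x = 2*2*3.3207 + 7 = 20.2828
grad_y = 2*6*-3.4503 + 7 = -34.4036
Step 2: Gradient step.
x_raw = 3.3207 - 0.01*20.2828 = 3.1179
y_raw = -3.4503 - 0.01*-34.4036 = -3.1063
Step 3: Project onto [-1, 5].
x_proj = clip(3.1179) = 3.1179
y_proj = clip(-3.1063) = -1.0
Step 4: Evaluate f.
f(3.1179, -1.0) = 40.2674


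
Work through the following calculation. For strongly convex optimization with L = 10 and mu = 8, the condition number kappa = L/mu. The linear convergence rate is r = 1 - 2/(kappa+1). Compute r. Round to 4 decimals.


Step 1: Compute the condition number.
kappa = L/mu = 10/8 = 1.25
Step 2: Compute the convergence rate.
r = 1 - 2/(kappa + 1) = 1 - 2*mu/(L + mu) = (L - mu)/(L + mu) = 2/18 = 0.1111


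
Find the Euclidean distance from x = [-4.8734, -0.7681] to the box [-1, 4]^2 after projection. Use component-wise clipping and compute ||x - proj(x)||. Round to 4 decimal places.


Project each component onto [-1, 4].
clip(-4.8734) = -1.0, clip(-0.7681) = -0.7681
Projection = [-1.0, -0.7681]
Squared diffs: [15.0032, 0.0]
Distance = sqrt(15.0032) = 3.8734


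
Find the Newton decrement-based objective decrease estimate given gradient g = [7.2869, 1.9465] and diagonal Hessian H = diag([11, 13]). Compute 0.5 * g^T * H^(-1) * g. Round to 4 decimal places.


Step 1: H is diagonal, so H^(-1) * g = [0.6624, 0.1497].
Step 2: g^T H^(-1) g = sum_i g_i^2 / H_ii
  = (7.2869)^2/11 + (1.9465)^2/13
  = 4.8272 + 0.2915 = 5.1186
Step 3: Objective decrease = 0.5 * g^T H^(-1) g = 2.5593


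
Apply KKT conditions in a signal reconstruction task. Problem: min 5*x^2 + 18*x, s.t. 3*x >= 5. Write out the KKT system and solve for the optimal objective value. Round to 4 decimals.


Step 1: Try lambda = 0 (constraint inactive).
x_unc = -18/(2*5) = -1.8
Check: 3*-1.8 = -5.4 < 5 -- violated!
Step 2: Constraint must be active: 3*x = 5
x* = 5/3 = 1.6667 (rounded; the exact value 5/3 is used below)
lambda = (2*5*(5/3) + 18)/3 = 11.5556
Step 3: Compute optimal value.
f(x*) = 5*(5/3)^2 + 18*(5/3) = 43.8889


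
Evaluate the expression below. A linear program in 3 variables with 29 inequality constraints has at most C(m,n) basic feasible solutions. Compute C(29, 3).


Each vertex corresponds to some choice of n active constraints out of m, so the number of vertices is at most C(m, n) = m! / (n!(m-n)!).
m = 29, n = 3
Numerator: 29 * 28 * 27
Denominator: 3! = 6
C(29, 3) = 3654


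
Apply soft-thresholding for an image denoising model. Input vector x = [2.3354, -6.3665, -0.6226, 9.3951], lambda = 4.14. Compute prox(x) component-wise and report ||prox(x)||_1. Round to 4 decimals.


Soft-thresholding with lambda = 4.14:
prox(2.3354) = sign(2.3354)*max(|2.3354| - 4.14, 0) = 0.0
prox(-6.3665) = sign(-6.3665)*max(|-6.3665| - 4.14, 0) = -2.2265
prox(-0.6226) = sign(-0.6226)*max(|-0.6226| - 4.14, 0) = 0.0
prox(9.3951) = sign(9.3951)*max(|9.3951| - 4.14, 0) = 5.2551
prox(x) = [0.0, -2.2265, 0.0, 5.2551]
||prox(x)||_1 = 0.0 + 2.2265 + 0.0 + 5.2551 = 7.4816


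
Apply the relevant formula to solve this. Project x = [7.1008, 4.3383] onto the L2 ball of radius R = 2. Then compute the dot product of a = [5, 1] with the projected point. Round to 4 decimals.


Step 1: Compute ||x|| (intermediates to 6 decimals).
||x|| = sqrt(7.1008^2 + 4.3383^2) = 8.32119
Step 2: Project.
Since ||x|| > R, scale = R/||x|| = 2/8.32119 = 0.24035, proj(x) = scale * x
proj(x) = [1.706677, 1.04271]
Step 3: Dot product.
a^T * proj(x) = 5*1.706677 + 1*1.04271 = 9.5761


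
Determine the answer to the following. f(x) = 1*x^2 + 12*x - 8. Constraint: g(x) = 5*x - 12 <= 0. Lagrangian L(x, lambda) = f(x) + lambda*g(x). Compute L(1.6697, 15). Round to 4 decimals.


Step 1: Evaluate f(x).
f(1.6697) = 1*1.6697^2 + 12*1.6697 - 8 = 14.8243
Step 2: Evaluate g(x).
g(1.6697) = 5*1.6697 - 12 = -3.6515
Step 3: Compute Lagrangian.
L = 14.8243 + 15*-3.6515 = -39.9482


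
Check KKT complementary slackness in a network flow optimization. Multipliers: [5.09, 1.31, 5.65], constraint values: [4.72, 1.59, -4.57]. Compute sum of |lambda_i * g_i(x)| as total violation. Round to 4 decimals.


KKT complementary slackness check:
lambda_1 * g_1 = 5.09 * 4.72 = 24.0248
lambda_2 * g_2 = 1.31 * 1.59 = 2.0829
lambda_3 * g_3 = 5.65 * -4.57 = -25.8205
Total violation = 24.0248 + 2.0829 + 25.8205 = 51.9282


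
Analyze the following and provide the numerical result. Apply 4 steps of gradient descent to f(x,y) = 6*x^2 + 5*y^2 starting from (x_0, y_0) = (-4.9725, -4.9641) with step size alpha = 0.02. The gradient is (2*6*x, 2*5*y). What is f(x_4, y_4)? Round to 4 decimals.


Gradient descent on f(x,y) = 6*x^2 + 5*y^2.
Starting point: (-4.9725, -4.9641), alpha = 0.02
Step 1: grad_x = 2*6*-4.9725 = -59.67, grad_y = 2*5*-4.9641 = -49.641
  x_1 = -4.9725 - 0.02*-59.67 = -3.7791
  y_1 = -4.9641 - 0.02*-49.641 = -3.9713
Step 2: grad_x = 2*6*-3.7791 = -45.3492, grad_y = 2*5*-3.9713 = -39.7128
  x_2 = -3.7791 - 0.02*-45.3492 = -2.8721
  y_2 = -3.9713 - 0.02*-39.7128 = -3.177
Step 3: grad_x = 2*6*-2.8721 = -34.4654, grad_y = 2*5*-3.177 = -31.7702
  x_3 = -2.8721 - 0.02*-34.4654 = -2.1828
  y_3 = -3.177 - 0.02*-31.7702 = -2.5416
Step 4: grad_x = 2*6*-2.1828 = -26.1937, grad_y = 2*5*-2.5416 = -25.4162
  x_4 = -2.1828 - 0.02*-26.1937 = -1.6589
  y_4 = -2.5416 - 0.02*-25.4162 = -2.0333
f(-1.6589, -2.0333) = 6*(-1.6589)^2 + 5*(-2.0333)^2 = 37.1838


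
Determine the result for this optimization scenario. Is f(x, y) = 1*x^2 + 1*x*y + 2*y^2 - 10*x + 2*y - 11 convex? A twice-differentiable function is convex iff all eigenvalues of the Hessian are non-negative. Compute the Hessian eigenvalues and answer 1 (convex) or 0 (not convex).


The Hessian of f(x,y) = 1*x^2 + 1*x*y + 2*y^2 - 10*x + 2*y - 11 is:
H = [[2, 1], [1, 4]]
Trace = 2 + 4 = 6
Determinant = 2*4 - (1)^2 = 7
Discriminant = (6)^2 - 4*7 = 8.0
Eigenvalues: lambda_1 = 1.5858, lambda_2 = 4.4142
The function is convex.

1


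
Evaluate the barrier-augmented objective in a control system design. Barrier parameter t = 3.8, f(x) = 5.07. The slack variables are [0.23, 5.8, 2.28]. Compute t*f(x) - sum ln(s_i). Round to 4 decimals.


Step 1: Compute log-barrier.
ln values: [-1.4697, 1.7579, 0.8242]
phi = -(-1.4697 + 1.7579 + 0.8242) = -1.1124
Step 2: Compute augmented objective.
t*f(x) = 3.8*5.07 = 19.266
Total = 19.266 - 1.1124 = 18.1536


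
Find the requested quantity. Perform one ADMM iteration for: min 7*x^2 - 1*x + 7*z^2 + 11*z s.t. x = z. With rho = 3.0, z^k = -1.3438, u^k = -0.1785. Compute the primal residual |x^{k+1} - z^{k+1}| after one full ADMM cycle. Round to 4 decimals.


ADMM iteration with rho = 3.0, z^k = -1.3438, u^k = -0.1785
Step 1: x-update.
Minimize 7*x^2 - 1*x + (3.0/2)*(x + 1.3438 - 0.1785)^2
FOC: (2*7 + 3.0)*x = 1 + 3.0*(-1.3438 + 0.1785)
x^{k+1} = -0.1468
Step 2: z-update.
Minimize 7*z^2 + 11*z + (3.0/2)*(-0.1468 - z - 0.1785)^2
FOC: (2*7 + 3.0)*z = -11 + 3.0*(-0.1468 - 0.1785)
z^{k+1} = -0.7045
Step 3: u-update.
u^{k+1} = -0.1785 - 0.1468 + 0.7045 = 0.3792
Step 4: Primal residual = |-0.1468 + 0.7045| = 0.5577


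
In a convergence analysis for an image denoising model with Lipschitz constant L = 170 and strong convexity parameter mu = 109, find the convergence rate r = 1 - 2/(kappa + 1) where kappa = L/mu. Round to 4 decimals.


Step 1: Compute the condition number.
kappa = L/mu = 170/109 = 1.5596
Step 2: Compute the convergence rate.
r = 1 - 2/(kappa + 1) = 1 - 2*mu/(L + mu) = (L - mu)/(L + mu) = 61/279 = 0.2186


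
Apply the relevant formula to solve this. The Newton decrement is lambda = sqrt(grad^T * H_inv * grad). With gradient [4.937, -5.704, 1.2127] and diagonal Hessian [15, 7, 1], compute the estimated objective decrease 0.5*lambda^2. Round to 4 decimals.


Step 1: H is diagonal, so H^(-1) * g = [0.3291, -0.8149, 1.2127].
Step 2: g^T H^(-1) g = sum_i g_i^2 / H_ii
  = (4.937)^2/15 + (-5.704)^2/7 + (1.2127)^2/1
  = 1.6249 + 4.6479 + 1.4706 = 7.7435
Step 3: Objective decrease = 0.5 * g^T H^(-1) g = 3.8718


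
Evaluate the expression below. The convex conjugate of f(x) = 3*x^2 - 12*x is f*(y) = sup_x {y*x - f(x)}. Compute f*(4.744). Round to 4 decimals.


f*(y) = sup_x {y*x - a*x^2 - b*x} = sup_x {(y-b)*x - a*x^2}
FOC: (y - b) - 2a*x = 0 => x* = (y - b)/(2a)
x* = (4.744 + 12)/(2*3) = 2.7907
f*(4.744) = (y-b)^2/(4a) = (4.744 + 12)^2/(4*3)
= 280.3615/12 = 23.3635


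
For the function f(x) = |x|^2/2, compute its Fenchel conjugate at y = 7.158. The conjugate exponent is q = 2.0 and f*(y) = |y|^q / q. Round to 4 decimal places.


The conjugate exponent q satisfies 1/p + 1/q = 1.
p = 2, so q = 2/(2 - 1) = 2.0
|y|^q = 7.158^2.0 = 51.237
f*(7.158) = 51.237 / 2.0 = 25.6185


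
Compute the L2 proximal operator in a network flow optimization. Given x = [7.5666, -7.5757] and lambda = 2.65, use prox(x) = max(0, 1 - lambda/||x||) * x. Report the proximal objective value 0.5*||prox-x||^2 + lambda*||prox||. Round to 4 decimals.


Step 1: Compute ||x||.
||x|| = 10.7072
Step 2: Compute scaling factor.
scale = max(0, 1 - 2.65/10.7072) = 0.7525
Step 3: prox(x) = [5.6939, -5.7007]
||prox(x)|| = 8.0572
Step 4: Proximal objective.
0.5*||prox-x||^2 = 3.5113
lambda*||prox|| = 21.3516
Total = 24.8629


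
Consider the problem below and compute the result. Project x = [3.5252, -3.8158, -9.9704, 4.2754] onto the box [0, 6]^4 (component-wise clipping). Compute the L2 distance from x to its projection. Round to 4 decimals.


Project each component onto [0, 6].
clip(3.5252) = 3.5252, clip(-3.8158) = 0.0, clip(-9.9704) = 0.0, clip(4.2754) = 4.2754
Projection = [3.5252, 0.0, 0.0, 4.2754]
Squared diffs: [0.0, 14.5603, 99.4089, 0.0]
Distance = sqrt(113.9692) = 10.6756


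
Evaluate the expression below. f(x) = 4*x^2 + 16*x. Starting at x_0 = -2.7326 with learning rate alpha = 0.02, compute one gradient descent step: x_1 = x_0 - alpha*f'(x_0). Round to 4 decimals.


We compute the gradient at x_0 and apply the update.
f'(x) = 8*x + 16
f'(-2.7326) = 8*-2.7326 + 16 = -5.8608
x_1 = -2.7326 - 0.02*-5.8608 = -2.6154


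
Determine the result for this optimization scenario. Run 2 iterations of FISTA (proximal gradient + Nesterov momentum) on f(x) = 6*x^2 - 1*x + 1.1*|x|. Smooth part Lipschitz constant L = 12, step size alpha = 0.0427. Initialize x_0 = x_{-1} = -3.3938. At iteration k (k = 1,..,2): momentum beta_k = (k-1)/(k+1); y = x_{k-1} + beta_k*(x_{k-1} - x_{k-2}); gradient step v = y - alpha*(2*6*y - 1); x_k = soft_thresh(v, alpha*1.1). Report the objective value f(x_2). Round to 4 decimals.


FISTA on f(x) = 6*x^2 - 1*x + 1.1*|x|
L = 12, alpha = 0.0427
Iteration 1: beta = 0.0, y = -3.3938 + 0.0*(-3.3938 + 3.3938) = -3.3938
  grad(y) = -41.7256, v = y - alpha*grad = -1.6121
  prox(v) = soft_thresh(-1.6121, 0.047) = -1.5651
Iteration 2: beta = 0.3333, y = -1.5651 + 0.3333*(-1.5651 + 3.3938) = -0.9556
  grad(y) = -12.4672, v = y - alpha*grad = -0.4232
  prox(v) = soft_thresh(-0.4232, 0.047) = -0.3763
f(x_2) = 6*(-0.3763)^2 - 1*(-0.3763) + 1.1*|-0.3763| = 1.6397


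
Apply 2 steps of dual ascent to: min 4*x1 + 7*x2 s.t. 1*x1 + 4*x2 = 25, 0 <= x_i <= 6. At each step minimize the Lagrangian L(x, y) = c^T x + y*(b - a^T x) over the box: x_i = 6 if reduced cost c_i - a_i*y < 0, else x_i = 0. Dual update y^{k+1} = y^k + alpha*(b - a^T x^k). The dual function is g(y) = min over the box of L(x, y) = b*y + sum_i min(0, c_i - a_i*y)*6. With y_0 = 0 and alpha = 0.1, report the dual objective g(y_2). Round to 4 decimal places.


Dual ascent for LP: min 4*x1 + 7*x2, 1*x1 + 4*x2 = 25, 0 <= x_i <= 6
Step 1: y^k = 0.0, reduced costs: (4.0, 7.0)
  x^k = (0.0, 0.0), subgradient = b - a^T x = 25.0
  y^{k+1} = 0.0 + 0.1*25.0 = 2.5
Step 2: y^k = 2.5, reduced costs: (1.5, -3.0)
  x^k = (0.0, 6.0), subgradient = b - a^T x = 1.0
  y^{k+1} = 2.5 + 0.1*1.0 = 2.6
Dual objective at y_2 = 2.6: reduced costs (1.4, -3.4), box minimizer x = (0.0, 6.0)
g(y_2) = b*y + (c1 - a1*y)*x1 + (c2 - a2*y)*x2 = 25*2.6 + 1.4*0.0 + (-3.4)*6.0 = 65.0 + 0.0 - 20.4 = 44.6


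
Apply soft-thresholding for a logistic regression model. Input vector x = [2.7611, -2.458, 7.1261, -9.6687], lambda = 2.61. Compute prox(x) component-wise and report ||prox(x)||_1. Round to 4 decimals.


Soft-thresholding with lambda = 2.61:
prox(2.7611) = sign(2.7611)*max(|2.7611| - 2.61, 0) = 0.1511
prox(-2.458) = sign(-2.458)*max(|-2.458| - 2.61, 0) = 0.0
prox(7.1261) = sign(7.1261)*max(|7.1261| - 2.61, 0) = 4.5161
prox(-9.6687) = sign(-9.6687)*max(|-9.6687| - 2.61, 0) = -7.0587
prox(x) = [0.1511, 0.0, 4.5161, -7.0587]
||prox(x)||_1 = 0.1511 + 0.0 + 4.5161 + 7.0587 = 11.7259
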